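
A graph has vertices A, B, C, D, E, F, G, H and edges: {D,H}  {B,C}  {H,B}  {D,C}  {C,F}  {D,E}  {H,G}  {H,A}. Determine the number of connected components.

1

Starting from A we can reach A, B, C, D, E, F, G, H. That is one component of size 8.
Total: 1 component.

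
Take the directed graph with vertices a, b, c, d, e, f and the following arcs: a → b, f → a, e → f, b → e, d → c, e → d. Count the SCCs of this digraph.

3

{a, b, e, f} are all mutually reachable — one SCC of size 4.
{c} is an SCC by itself.
{d} is an SCC by itself.
That gives 3 strongly connected components.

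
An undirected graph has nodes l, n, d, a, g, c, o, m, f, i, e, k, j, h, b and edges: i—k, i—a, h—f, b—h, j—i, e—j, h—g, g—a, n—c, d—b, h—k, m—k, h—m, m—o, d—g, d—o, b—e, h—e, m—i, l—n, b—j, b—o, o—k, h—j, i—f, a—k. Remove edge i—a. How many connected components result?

2

i and a are still connected via i-k-a, so the component count stays at 2.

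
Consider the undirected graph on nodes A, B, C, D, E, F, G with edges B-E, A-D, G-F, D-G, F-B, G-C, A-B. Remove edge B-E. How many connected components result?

Before removal there is 1 component.
B-E is a bridge — removing it separates B's side from E's side.
After removal: 2 components.

2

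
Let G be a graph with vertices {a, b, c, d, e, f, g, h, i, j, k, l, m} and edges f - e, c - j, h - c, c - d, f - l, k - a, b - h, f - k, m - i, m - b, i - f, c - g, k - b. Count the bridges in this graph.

8

The edges on the cycle m-i-f-k-b-m are not bridges since each lies on that cycle.
But removing f - l disconnects f from l; removing c - g disconnects c from g; removing c - h disconnects c from h; removing c - j disconnects c from j — these are bridges.
In total 8 edges are bridges.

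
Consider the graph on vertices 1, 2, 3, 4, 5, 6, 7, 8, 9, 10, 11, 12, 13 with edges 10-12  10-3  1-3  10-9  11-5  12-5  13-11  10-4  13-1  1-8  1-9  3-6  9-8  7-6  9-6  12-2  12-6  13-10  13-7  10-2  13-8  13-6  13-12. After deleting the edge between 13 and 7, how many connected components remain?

13 and 7 are still connected via 13-6-7, so the component count stays at 1.

1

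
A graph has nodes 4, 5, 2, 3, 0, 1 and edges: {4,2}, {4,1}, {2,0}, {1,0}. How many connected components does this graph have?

3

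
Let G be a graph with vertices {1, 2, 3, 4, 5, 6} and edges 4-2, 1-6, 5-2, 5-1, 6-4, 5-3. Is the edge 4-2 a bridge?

After removing 4-2, the path 4-6-1-5-2 still connects them, so the edge is not a bridge.

No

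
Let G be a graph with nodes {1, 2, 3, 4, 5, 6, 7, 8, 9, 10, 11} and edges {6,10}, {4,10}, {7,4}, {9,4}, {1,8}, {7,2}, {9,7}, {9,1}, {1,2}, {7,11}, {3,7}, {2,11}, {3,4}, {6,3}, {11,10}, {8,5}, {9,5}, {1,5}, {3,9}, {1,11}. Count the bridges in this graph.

The edges on the cycle 9-1-8-5-9 are not bridges since each lies on that cycle.
Every edge lies on some cycle, so there are no bridges.

0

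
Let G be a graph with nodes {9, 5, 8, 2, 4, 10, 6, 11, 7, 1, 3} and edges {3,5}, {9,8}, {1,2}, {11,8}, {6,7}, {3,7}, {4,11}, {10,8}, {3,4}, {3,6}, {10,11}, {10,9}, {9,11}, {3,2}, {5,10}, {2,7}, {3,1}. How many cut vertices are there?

Removing 3 increases the component count from 1 to 2, so 3 is a cut vertex.
By contrast removing 4 leaves 1 component; it is not a cut vertex. No other vertex is a cut vertex either.

1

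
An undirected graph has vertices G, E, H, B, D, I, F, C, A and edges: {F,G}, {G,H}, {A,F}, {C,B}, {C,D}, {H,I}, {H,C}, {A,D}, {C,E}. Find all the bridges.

B-C, C-E, H-I

The edges on the cycle A-F-G-H-C-D-A are not bridges since each lies on that cycle.
But removing I—H disconnects I from H; removing C—B disconnects C from B; removing C—E disconnects C from E — these are bridges.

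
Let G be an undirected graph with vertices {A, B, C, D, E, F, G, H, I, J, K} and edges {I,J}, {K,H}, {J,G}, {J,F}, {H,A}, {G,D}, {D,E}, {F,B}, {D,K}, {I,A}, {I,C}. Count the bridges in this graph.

4

The edges on the cycle I-J-G-D-K-H-A-I are not bridges since each lies on that cycle.
But removing F–B disconnects F from B; removing F–J disconnects F from J; removing D–E disconnects D from E; removing I–C disconnects I from C — these are bridges.
That makes 4 bridges.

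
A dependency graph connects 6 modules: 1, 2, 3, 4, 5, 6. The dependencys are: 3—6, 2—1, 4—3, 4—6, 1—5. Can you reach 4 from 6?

Yes

From 6 we can reach 3, 4, 6, which includes 4.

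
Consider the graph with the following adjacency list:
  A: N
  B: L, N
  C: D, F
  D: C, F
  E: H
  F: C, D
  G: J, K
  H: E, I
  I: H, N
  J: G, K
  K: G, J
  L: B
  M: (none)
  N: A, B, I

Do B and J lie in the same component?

No

The component containing B is {A, B, E, H, I, L, N}, and J is not in it.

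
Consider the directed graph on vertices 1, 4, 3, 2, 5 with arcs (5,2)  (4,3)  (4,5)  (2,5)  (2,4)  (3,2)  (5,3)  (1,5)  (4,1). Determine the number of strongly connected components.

{1, 2, 3, 4, 5} are all mutually reachable — one SCC of size 5.
That gives 1 strongly connected component.

1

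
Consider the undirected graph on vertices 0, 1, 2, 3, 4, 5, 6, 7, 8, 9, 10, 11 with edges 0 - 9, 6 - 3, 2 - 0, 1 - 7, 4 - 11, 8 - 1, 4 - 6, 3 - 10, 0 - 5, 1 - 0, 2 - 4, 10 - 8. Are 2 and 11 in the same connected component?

From 2 we can reach 0, 1, 2, 3, 4, 5, 6, 7, 8, 9, 10, 11, which includes 11.

Yes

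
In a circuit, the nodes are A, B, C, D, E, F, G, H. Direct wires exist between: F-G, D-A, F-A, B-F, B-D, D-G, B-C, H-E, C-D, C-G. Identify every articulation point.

Removing E, for instance, still leaves 2 components. No single vertex removal increases the component count — the graph has no articulation points.

none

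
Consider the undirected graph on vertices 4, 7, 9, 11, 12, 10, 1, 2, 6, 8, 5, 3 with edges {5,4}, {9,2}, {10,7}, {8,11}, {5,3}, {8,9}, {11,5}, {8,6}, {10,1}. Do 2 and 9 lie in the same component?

From 2 we can reach 2, 3, 4, 5, 6, 8, 9, 11, which includes 9.

Yes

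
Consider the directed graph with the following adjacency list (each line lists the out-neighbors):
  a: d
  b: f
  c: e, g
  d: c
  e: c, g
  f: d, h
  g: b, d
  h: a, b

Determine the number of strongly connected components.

{a, b, c, d, e, f, g, h} are all mutually reachable — one SCC of size 8.
That gives 1 strongly connected component.

1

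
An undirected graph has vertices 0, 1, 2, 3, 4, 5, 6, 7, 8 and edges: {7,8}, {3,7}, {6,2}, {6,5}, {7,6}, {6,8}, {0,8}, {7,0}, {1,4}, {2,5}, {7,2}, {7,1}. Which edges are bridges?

The edges on the cycle 7-6-5-2-7 are not bridges since each lies on that cycle.
But removing 7-1 disconnects 7 from 1; removing 4-1 disconnects 4 from 1; removing 3-7 disconnects 3 from 7 — these are bridges.

1-4, 1-7, 3-7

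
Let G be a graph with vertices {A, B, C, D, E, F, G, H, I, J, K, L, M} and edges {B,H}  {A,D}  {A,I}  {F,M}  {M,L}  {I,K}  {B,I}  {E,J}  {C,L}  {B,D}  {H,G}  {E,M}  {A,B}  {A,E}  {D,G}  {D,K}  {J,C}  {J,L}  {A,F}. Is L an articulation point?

No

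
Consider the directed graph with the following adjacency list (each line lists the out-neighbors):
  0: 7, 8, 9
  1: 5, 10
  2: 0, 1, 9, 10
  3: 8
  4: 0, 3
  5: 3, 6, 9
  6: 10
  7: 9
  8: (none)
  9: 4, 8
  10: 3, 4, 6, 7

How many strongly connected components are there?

7

{0, 4, 7, 9} are all mutually reachable — one SCC of size 4.
{6, 10} are all mutually reachable — one SCC of size 2.
{8} is an SCC by itself.
{3} is an SCC by itself.
{5} is an SCC by itself.
(and 2 more singleton SCCs)
That gives 7 strongly connected components.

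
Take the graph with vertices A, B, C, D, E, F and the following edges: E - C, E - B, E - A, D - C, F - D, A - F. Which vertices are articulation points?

E

Removing E increases the component count from 1 to 2, so E is a cut vertex.
By contrast removing C leaves 1 component; it is not a cut vertex. No other vertex is a cut vertex either.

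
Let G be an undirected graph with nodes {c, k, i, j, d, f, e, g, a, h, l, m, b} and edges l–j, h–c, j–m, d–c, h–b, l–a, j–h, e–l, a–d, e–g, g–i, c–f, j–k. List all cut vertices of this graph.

Removing c increases the component count from 1 to 2, so c is a cut vertex.
Removing e increases the component count from 1 to 2, so e is a cut vertex.
Removing g increases the component count from 1 to 2, so g is a cut vertex.
Likewise h, j, l are cut vertices.
By contrast removing b leaves 1 component; it is not a cut vertex. No other vertex is a cut vertex either.

c, e, g, h, j, l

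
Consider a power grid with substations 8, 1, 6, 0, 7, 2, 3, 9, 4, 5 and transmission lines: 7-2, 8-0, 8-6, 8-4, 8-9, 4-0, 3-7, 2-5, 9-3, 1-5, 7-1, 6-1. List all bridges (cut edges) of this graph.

none

The edges on the cycle 8-4-0-8 are not bridges since each lies on that cycle.
Every edge lies on some cycle, so there are no bridges.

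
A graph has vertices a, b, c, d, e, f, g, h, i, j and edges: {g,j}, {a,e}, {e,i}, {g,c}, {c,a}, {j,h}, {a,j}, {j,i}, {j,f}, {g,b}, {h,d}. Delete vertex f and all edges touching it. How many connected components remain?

With f gone, the remaining components are: {a, b, c, d, e, g, h, i, j}.
That is 1 component.

1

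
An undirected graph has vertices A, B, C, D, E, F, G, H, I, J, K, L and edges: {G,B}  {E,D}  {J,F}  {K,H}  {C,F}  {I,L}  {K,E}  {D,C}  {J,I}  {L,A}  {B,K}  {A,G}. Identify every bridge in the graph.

The edges on the cycle J-I-L-A-G-B-K-E-D-C-F-J are not bridges since each lies on that cycle.
But removing H-K disconnects H from K — this is a bridge.

H-K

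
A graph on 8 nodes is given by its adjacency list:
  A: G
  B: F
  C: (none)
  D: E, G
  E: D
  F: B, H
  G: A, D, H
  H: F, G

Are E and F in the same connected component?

Yes

From E we can reach A, B, D, E, F, G, H, which includes F.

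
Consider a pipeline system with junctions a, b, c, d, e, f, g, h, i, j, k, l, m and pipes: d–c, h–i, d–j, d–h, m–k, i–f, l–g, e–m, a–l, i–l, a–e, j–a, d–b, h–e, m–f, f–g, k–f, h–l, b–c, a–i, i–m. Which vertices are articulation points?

d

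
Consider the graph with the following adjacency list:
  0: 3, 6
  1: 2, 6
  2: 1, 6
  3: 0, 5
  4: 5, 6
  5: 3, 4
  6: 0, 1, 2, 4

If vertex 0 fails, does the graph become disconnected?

Deleting 0 leaves 1 component (was 1) (its neighbors 3, 6 remain connected to each other), so 0 is not a cut vertex.

No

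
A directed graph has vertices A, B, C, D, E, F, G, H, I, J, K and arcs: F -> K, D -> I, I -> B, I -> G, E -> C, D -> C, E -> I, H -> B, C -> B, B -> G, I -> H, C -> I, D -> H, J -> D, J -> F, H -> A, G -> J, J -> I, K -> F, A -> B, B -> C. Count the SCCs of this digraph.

{A, B, C, D, G, H, I, J} are all mutually reachable — one SCC of size 8.
{F, K} are all mutually reachable — one SCC of size 2.
{E} is an SCC by itself.
That gives 3 strongly connected components.

3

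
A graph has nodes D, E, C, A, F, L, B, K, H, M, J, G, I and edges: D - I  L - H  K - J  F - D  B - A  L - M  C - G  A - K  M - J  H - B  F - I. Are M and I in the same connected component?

The component containing M is {A, B, H, J, K, L, M}, and I is not in it.

No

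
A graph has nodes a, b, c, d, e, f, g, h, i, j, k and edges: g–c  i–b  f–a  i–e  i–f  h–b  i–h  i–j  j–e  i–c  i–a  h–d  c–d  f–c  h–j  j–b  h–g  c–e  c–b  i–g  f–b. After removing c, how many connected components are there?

2

With c gone, the remaining components are: {k}; {a, b, d, e, f, g, h, i, j}.
That is 2 components.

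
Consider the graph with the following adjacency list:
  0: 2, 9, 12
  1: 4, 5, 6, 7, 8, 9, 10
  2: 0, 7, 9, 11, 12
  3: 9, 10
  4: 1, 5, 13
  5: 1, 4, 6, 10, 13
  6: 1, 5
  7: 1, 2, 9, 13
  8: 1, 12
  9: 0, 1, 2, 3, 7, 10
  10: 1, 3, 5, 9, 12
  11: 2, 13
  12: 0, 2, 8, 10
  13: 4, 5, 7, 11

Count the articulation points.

0

Removing 13, for instance, still leaves 1 component. No single vertex removal increases the component count — the graph has no articulation points.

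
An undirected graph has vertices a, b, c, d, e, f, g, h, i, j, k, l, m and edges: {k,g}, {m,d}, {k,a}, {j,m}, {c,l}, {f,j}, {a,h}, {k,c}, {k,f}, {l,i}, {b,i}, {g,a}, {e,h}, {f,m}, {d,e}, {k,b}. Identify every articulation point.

k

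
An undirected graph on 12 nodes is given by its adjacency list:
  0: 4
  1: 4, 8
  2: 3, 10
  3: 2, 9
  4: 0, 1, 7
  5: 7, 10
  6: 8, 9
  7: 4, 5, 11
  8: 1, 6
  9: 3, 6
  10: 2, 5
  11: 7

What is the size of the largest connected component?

12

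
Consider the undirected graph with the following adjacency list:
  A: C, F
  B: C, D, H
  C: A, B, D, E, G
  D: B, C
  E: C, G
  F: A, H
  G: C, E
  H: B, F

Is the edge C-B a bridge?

After removing C-B, the path C-D-B still connects them, so the edge is not a bridge.

No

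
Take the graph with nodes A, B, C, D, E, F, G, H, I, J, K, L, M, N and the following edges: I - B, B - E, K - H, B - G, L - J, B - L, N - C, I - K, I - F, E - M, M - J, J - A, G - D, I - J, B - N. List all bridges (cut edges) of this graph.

The edges on the cycle I-B-E-M-J-I are not bridges since each lies on that cycle.
But removing B - G disconnects B from G; removing N - C disconnects N from C; removing I - K disconnects I from K; removing A - J disconnects A from J — these are bridges.
In total 8 edges are bridges.

A-J, B-G, B-N, C-N, D-G, F-I, H-K, I-K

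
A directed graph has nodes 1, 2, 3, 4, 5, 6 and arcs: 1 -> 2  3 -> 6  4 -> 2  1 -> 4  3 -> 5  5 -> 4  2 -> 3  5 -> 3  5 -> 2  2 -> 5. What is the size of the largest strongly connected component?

{2, 3, 4, 5} are all mutually reachable — one SCC of size 4.
{1} is an SCC by itself.
{6} is an SCC by itself.
The largest has 4 vertices.

4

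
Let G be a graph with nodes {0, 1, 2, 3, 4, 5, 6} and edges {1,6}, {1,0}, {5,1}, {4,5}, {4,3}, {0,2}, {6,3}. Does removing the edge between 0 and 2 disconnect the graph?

Yes

Removing 0 - 2 leaves no path between 0 and 2: the component count goes from 1 to 2. So it is a bridge.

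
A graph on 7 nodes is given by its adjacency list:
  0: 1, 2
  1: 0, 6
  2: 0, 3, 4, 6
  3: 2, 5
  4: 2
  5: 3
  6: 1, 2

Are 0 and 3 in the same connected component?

Yes

From 0 we can reach 0, 1, 2, 3, 4, 5, 6, which includes 3.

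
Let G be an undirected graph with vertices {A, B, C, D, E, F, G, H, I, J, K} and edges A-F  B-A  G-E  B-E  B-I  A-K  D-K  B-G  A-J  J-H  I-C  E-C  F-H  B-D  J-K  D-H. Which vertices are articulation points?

Removing B increases the component count from 1 to 2, so B is a cut vertex.
By contrast removing K leaves 1 component; it is not a cut vertex. No other vertex is a cut vertex either.

B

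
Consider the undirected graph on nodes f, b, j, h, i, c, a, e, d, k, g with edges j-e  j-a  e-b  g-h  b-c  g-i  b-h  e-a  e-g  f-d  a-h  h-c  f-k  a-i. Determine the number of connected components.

2

Starting from d we can reach d, f, k. That is one component of size 3.
Starting from a we can reach a, b, c, e, g, h, i, j. That is one component of size 8.
Total: 2 components.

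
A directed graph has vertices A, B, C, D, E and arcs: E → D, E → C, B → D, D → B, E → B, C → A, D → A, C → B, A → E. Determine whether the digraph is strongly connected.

From A we can reach every vertex (A, B, C, D, E), and every vertex can reach A (A, B, C, D, E). So the whole graph is one strongly connected component.

Yes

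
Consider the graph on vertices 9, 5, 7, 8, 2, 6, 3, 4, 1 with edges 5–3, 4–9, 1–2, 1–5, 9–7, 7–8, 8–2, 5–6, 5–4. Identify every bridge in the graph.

The edges on the cycle 1-5-4-9-7-8-2-1 are not bridges since each lies on that cycle.
But removing 3–5 disconnects 3 from 5; removing 5–6 disconnects 5 from 6 — these are bridges.

3-5, 5-6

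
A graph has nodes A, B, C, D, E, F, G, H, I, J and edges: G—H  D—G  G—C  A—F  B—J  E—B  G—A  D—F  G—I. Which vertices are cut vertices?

Removing B increases the component count from 2 to 3, so B is a cut vertex.
Removing G increases the component count from 2 to 5, so G is a cut vertex.
By contrast removing D leaves 2 components; it is not a cut vertex. No other vertex is a cut vertex either.

B, G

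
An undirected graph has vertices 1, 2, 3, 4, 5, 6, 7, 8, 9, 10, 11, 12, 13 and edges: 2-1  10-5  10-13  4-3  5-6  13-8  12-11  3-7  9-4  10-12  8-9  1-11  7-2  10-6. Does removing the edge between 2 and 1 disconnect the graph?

No

After removing 2-1, the path 2-7-3-4-9-8-13-10-12-11-1 still connects them, so the edge is not a bridge.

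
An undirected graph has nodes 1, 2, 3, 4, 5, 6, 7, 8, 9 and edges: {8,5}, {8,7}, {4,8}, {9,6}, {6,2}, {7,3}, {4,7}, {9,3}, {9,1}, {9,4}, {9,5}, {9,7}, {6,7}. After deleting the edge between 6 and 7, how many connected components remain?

1

6 and 7 are still connected via 6-9-7, so the component count stays at 1.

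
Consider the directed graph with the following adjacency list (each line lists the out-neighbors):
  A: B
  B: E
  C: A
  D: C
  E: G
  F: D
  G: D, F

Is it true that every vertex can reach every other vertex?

Yes

From F we can reach every vertex (A, B, C, D, E, F, G), and every vertex can reach F (A, B, C, D, E, F, G). So the whole graph is one strongly connected component.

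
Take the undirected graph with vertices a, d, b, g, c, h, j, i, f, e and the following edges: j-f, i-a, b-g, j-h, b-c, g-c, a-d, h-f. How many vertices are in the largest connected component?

3

e is isolated — a component by itself.
Starting from f we can reach f, h, j. That is one component of size 3.
Starting from a we can reach a, d, i. That is one component of size 3.
Starting from b we can reach b, c, g. That is one component of size 3.
The largest has 3 vertices.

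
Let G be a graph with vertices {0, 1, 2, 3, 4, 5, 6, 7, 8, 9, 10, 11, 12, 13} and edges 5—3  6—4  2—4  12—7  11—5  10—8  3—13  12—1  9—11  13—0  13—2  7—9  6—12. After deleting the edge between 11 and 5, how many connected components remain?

11 and 5 are still connected via 11-9-7-12-6-4-2-13-3-5, so the component count stays at 2.

2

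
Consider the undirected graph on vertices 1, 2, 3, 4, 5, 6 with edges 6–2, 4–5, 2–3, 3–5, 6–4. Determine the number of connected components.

2

1 is isolated — a component by itself.
Starting from 2 we can reach 2, 3, 4, 5, 6. That is one component of size 5.
Total: 2 components.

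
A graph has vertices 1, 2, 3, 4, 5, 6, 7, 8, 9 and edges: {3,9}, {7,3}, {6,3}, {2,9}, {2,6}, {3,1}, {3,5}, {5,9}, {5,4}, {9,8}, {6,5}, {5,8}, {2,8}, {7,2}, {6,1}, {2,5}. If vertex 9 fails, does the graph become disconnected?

No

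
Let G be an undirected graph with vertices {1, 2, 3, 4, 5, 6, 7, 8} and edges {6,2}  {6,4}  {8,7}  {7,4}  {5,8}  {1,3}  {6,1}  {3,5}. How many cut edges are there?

The edges on the cycle 6-1-3-5-8-7-4-6 are not bridges since each lies on that cycle.
But removing 6—2 disconnects 6 from 2 — this is a bridge.

1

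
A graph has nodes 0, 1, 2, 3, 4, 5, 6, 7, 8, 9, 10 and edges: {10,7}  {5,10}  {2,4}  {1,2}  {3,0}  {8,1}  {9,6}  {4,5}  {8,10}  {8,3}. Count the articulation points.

3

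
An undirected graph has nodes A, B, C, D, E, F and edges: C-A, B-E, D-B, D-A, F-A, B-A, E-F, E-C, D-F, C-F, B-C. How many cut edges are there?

The edges on the cycle B-E-C-B are not bridges since each lies on that cycle.
Every edge lies on some cycle, so there are no bridges.

0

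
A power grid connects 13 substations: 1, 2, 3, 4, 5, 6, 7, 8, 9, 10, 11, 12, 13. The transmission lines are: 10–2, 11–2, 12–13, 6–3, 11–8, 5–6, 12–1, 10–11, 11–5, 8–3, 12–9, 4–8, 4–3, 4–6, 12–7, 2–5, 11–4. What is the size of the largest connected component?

8

Starting from 1 we can reach 1, 7, 9, 12, 13. That is one component of size 5.
Starting from 2 we can reach 2, 3, 4, 5, 6, 8, 10, 11. That is one component of size 8.
The largest has 8 vertices.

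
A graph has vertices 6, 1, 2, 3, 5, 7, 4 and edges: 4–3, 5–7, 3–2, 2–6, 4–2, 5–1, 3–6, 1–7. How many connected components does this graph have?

Starting from 1 we can reach 1, 5, 7. That is one component of size 3.
Starting from 2 we can reach 2, 3, 4, 6. That is one component of size 4.
Total: 2 components.

2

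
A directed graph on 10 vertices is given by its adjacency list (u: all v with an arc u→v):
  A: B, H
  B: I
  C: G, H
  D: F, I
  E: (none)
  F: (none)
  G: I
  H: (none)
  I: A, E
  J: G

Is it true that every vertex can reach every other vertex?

No

There is no directed path from D to J, so the graph is not strongly connected.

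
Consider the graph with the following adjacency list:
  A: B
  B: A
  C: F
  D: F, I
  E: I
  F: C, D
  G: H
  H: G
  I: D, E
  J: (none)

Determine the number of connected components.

4

J is isolated — a component by itself.
Starting from G we can reach G, H. That is one component of size 2.
Starting from A we can reach A, B. That is one component of size 2.
Starting from C we can reach C, D, E, F, I. That is one component of size 5.
Total: 4 components.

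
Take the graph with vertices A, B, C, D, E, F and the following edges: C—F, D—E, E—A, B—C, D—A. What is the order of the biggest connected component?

Starting from A we can reach A, D, E. That is one component of size 3.
Starting from B we can reach B, C, F. That is one component of size 3.
The largest has 3 vertices.

3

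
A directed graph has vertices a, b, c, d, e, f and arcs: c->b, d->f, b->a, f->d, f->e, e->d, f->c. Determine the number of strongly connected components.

4

{d, e, f} are all mutually reachable — one SCC of size 3.
{b} is an SCC by itself.
{a} is an SCC by itself.
{c} is an SCC by itself.
That gives 4 strongly connected components.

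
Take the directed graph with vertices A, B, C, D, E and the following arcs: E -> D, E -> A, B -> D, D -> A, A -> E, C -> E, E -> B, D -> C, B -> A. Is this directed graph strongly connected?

From B we can reach every vertex (A, B, C, D, E), and every vertex can reach B (A, B, C, D, E). So the whole graph is one strongly connected component.

Yes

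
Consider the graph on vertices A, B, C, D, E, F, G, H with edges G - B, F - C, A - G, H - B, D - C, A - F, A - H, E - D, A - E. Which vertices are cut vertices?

A

Removing A increases the component count from 1 to 2, so A is a cut vertex.
By contrast removing H leaves 1 component; it is not a cut vertex. No other vertex is a cut vertex either.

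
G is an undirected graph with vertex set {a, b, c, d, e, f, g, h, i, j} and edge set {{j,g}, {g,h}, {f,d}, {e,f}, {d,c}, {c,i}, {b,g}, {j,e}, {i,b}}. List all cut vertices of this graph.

Removing g increases the component count from 2 to 3, so g is a cut vertex.
By contrast removing e leaves 2 components; it is not a cut vertex. No other vertex is a cut vertex either.

g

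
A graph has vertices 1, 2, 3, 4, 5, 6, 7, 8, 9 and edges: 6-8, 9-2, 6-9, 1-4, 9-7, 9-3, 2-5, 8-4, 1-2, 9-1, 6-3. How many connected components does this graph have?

Starting from 1 we can reach 1, 2, 3, 4, 5, 6, 7, 8, 9. That is one component of size 9.
Total: 1 component.

1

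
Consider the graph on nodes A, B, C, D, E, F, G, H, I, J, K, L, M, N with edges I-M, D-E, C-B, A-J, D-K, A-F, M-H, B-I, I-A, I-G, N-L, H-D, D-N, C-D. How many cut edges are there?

The edges on the cycle C-B-I-M-H-D-C are not bridges since each lies on that cycle.
But removing I-A disconnects I from A; removing N-L disconnects N from L; removing A-J disconnects A from J; removing E-D disconnects E from D — these are bridges.
In total 8 edges are bridges.

8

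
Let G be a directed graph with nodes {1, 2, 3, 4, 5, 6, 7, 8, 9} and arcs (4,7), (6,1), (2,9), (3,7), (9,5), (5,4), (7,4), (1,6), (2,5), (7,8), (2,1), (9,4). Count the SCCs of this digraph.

7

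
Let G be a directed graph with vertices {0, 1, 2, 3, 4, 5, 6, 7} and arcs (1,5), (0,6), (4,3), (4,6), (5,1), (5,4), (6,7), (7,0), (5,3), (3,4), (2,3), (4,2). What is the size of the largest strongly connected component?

3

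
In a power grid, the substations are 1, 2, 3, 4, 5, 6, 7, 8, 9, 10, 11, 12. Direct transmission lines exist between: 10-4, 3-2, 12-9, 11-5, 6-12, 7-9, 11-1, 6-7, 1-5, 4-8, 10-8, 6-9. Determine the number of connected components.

4

Starting from 2 we can reach 2, 3. That is one component of size 2.
Starting from 1 we can reach 1, 5, 11. That is one component of size 3.
Starting from 4 we can reach 4, 8, 10. That is one component of size 3.
Starting from 6 we can reach 6, 7, 9, 12. That is one component of size 4.
Total: 4 components.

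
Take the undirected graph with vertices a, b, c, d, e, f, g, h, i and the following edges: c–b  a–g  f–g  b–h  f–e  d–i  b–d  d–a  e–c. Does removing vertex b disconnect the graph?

Yes

Deleting b raises the number of components from 1 to 2, so b is a cut vertex.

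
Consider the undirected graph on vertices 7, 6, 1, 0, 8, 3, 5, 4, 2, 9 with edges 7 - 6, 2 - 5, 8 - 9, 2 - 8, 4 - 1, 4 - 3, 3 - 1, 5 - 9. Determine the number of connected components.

0 is isolated — a component by itself.
Starting from 6 we can reach 6, 7. That is one component of size 2.
Starting from 1 we can reach 1, 3, 4. That is one component of size 3.
Starting from 2 we can reach 2, 5, 8, 9. That is one component of size 4.
Total: 4 components.

4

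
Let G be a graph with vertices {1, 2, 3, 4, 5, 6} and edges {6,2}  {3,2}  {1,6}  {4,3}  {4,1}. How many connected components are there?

5 is isolated — a component by itself.
Starting from 1 we can reach 1, 2, 3, 4, 6. That is one component of size 5.
Total: 2 components.

2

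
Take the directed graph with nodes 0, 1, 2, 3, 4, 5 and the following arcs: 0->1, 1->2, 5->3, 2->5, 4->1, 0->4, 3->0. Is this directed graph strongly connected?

Yes

From 2 we can reach every vertex (0, 1, 2, 3, 4, 5), and every vertex can reach 2 (0, 1, 2, 3, 4, 5). So the whole graph is one strongly connected component.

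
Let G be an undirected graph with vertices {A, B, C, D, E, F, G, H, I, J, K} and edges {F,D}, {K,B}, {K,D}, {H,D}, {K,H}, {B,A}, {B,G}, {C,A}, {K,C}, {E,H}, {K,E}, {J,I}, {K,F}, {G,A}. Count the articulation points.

1

Removing K increases the component count from 2 to 3, so K is a cut vertex.
By contrast removing C leaves 2 components; it is not a cut vertex. No other vertex is a cut vertex either.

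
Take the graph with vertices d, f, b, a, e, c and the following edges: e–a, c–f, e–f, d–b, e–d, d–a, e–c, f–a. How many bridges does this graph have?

The edges on the cycle e-c-f-a-d-e are not bridges since each lies on that cycle.
But removing b–d disconnects b from d — this is a bridge.

1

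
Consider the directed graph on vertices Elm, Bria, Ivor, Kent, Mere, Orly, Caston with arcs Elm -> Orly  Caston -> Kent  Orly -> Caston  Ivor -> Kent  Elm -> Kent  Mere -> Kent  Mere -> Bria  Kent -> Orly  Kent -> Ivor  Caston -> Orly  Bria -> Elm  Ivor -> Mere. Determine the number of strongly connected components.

1

{Elm, Bria, Ivor, Kent, Mere, Orly, Caston} are all mutually reachable — one SCC of size 7.
That gives 1 strongly connected component.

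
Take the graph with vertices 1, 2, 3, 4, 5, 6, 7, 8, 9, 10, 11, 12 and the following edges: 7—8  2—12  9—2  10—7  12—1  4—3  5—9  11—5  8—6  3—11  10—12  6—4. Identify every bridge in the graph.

1-12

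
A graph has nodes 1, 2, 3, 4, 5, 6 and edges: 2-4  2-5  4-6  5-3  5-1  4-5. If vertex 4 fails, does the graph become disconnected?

Yes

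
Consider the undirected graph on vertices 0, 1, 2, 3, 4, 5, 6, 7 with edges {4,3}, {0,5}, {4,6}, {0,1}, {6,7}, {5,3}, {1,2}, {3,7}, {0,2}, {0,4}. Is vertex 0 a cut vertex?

Deleting 0 raises the number of components from 1 to 2, so 0 is a cut vertex.

Yes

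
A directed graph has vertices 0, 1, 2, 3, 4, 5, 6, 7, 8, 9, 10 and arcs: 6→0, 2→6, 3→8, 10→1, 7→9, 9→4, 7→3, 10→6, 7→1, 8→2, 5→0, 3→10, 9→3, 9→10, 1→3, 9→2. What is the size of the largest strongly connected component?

{1, 3, 10} are all mutually reachable — one SCC of size 3.
{4} is an SCC by itself.
{0} is an SCC by itself.
{7} is an SCC by itself.
{5} is an SCC by itself.
(and 4 more singleton SCCs)
The largest has 3 vertices.

3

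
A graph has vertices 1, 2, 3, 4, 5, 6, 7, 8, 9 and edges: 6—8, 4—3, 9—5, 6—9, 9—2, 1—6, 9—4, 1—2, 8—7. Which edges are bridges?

3-4, 4-9, 5-9, 6-8, 7-8

The edges on the cycle 1-6-9-2-1 are not bridges since each lies on that cycle.
But removing 5—9 disconnects 5 from 9; removing 6—8 disconnects 6 from 8; removing 8—7 disconnects 8 from 7; removing 9—4 disconnects 9 from 4 — these are bridges.
In total 5 edges are bridges.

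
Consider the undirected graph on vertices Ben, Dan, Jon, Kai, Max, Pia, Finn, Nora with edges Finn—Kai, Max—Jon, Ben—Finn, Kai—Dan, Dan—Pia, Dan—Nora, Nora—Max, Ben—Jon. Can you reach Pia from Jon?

Yes

From Jon we can reach Ben, Dan, Jon, Kai, Max, Pia, Finn, Nora, which includes Pia.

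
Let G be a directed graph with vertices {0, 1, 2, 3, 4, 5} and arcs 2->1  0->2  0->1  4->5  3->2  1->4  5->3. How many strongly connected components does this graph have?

2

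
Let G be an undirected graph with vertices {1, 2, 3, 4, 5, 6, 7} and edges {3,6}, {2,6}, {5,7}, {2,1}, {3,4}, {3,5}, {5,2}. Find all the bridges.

The edges on the cycle 3-5-2-6-3 are not bridges since each lies on that cycle.
But removing 2-1 disconnects 2 from 1; removing 5-7 disconnects 5 from 7; removing 3-4 disconnects 3 from 4 — these are bridges.

1-2, 3-4, 5-7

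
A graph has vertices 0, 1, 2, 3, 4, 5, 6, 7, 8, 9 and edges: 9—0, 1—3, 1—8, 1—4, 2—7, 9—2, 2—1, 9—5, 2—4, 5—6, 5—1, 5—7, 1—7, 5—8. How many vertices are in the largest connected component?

10

Starting from 0 we can reach 0, 1, 2, 3, 4, 5, 6, 7, 8, 9. That is one component of size 10.
The largest has 10 vertices.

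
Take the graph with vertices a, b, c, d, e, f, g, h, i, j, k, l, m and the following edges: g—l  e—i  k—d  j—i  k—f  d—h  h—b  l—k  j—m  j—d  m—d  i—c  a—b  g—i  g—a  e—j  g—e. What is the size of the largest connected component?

13

Starting from a we can reach a, b, c, d, e, f, g, h, i, j, k, l, m. That is one component of size 13.
The largest has 13 vertices.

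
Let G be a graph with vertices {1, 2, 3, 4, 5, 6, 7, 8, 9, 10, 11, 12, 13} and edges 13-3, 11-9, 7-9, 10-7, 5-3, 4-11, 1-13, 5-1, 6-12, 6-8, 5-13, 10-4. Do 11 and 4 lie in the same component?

From 11 we can reach 4, 7, 9, 10, 11, which includes 4.

Yes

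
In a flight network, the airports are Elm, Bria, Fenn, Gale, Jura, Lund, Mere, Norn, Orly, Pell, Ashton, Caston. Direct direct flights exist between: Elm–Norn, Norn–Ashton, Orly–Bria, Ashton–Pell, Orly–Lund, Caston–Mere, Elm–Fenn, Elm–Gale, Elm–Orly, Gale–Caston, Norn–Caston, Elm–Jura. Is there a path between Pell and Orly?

Yes

From Pell we can reach Elm, Bria, Fenn, Gale, Jura, Lund, Mere, Norn, Orly, Pell, Ashton, Caston, which includes Orly.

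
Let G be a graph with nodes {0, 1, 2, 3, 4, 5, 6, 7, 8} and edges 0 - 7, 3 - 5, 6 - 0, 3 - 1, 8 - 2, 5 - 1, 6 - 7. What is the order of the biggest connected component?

3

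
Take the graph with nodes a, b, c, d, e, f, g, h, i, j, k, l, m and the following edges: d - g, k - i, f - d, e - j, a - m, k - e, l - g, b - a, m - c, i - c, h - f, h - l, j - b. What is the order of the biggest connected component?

8

Starting from d we can reach d, f, g, h, l. That is one component of size 5.
Starting from a we can reach a, b, c, e, i, j, k, m. That is one component of size 8.
The largest has 8 vertices.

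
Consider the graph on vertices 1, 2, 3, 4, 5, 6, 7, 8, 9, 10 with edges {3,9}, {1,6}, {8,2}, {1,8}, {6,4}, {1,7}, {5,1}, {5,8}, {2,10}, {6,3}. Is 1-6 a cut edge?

Removing 1-6 leaves no path between 1 and 6: the component count goes from 1 to 2. So it is a bridge.

Yes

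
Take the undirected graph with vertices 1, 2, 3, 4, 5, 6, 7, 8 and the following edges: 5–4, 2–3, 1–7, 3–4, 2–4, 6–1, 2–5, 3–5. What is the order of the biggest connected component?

4

8 is isolated — a component by itself.
Starting from 1 we can reach 1, 6, 7. That is one component of size 3.
Starting from 2 we can reach 2, 3, 4, 5. That is one component of size 4.
The largest has 4 vertices.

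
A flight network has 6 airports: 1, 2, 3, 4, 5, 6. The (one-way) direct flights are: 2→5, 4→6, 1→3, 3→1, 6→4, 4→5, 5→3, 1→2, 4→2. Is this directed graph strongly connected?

There is no directed path from 5 to 4, so the graph is not strongly connected.

No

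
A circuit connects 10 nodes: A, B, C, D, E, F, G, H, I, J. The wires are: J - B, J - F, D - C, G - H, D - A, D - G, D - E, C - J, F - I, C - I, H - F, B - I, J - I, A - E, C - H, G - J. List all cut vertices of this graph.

D

Removing D increases the component count from 1 to 2, so D is a cut vertex.
By contrast removing G leaves 1 component; it is not a cut vertex. No other vertex is a cut vertex either.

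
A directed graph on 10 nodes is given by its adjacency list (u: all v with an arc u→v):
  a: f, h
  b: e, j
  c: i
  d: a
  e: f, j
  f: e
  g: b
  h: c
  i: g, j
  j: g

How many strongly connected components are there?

6

{b, e, f, g, j} are all mutually reachable — one SCC of size 5.
{a} is an SCC by itself.
{h} is an SCC by itself.
{i} is an SCC by itself.
{c} is an SCC by itself.
(and 1 more singleton SCC)
That gives 6 strongly connected components.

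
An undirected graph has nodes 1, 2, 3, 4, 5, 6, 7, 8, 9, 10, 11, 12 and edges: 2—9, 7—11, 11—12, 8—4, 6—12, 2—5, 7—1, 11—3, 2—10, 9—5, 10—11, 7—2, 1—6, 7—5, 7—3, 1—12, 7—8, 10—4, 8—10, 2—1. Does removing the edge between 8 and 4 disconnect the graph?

No

After removing 8—4, the path 8-10-4 still connects them, so the edge is not a bridge.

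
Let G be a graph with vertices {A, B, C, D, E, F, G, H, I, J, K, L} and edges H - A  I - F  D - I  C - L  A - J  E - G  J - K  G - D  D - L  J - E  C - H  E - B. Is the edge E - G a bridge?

No

After removing E - G, the path E-J-A-H-C-L-D-G still connects them, so the edge is not a bridge.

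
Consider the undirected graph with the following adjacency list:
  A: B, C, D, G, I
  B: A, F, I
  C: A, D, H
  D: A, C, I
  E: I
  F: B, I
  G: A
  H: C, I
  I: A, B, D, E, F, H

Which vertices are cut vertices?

A, I

Removing A increases the component count from 1 to 2, so A is a cut vertex.
Removing I increases the component count from 1 to 2, so I is a cut vertex.
By contrast removing F leaves 1 component; it is not a cut vertex. No other vertex is a cut vertex either.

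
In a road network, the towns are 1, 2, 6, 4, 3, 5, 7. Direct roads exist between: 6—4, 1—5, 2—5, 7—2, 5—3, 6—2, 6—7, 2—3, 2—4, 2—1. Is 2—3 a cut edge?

No

After removing 2—3, the path 2-5-3 still connects them, so the edge is not a bridge.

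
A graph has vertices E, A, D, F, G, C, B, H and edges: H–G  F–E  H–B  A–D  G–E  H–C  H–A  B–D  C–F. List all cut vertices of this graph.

Removing H increases the component count from 1 to 2, so H is a cut vertex.
By contrast removing B leaves 1 component; it is not a cut vertex. No other vertex is a cut vertex either.

H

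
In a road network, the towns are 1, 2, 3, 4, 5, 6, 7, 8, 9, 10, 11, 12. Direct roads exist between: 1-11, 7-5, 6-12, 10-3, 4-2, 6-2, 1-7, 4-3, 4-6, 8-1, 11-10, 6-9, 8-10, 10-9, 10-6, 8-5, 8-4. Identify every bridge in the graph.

The edges on the cycle 8-1-11-10-8 are not bridges since each lies on that cycle.
But removing 12-6 disconnects 12 from 6 — this is a bridge.

12-6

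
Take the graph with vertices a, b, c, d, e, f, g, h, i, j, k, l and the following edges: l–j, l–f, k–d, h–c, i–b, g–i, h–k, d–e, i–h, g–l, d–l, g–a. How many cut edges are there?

6

The edges on the cycle g-i-h-k-d-l-g are not bridges since each lies on that cycle.
But removing h–c disconnects h from c; removing e–d disconnects e from d; removing g–a disconnects g from a; removing i–b disconnects i from b — these are bridges.
In total 6 edges are bridges.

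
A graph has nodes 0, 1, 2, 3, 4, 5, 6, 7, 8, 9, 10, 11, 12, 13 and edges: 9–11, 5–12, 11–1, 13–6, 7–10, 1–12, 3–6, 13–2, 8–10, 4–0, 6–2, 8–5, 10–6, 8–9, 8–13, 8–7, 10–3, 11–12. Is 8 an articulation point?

Deleting 8 raises the number of components from 2 to 3, so 8 is a cut vertex.

Yes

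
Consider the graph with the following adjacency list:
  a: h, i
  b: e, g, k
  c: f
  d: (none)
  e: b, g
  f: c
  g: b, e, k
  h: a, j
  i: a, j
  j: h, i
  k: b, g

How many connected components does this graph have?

4

d is isolated — a component by itself.
Starting from c we can reach c, f. That is one component of size 2.
Starting from b we can reach b, e, g, k. That is one component of size 4.
Starting from a we can reach a, h, i, j. That is one component of size 4.
Total: 4 components.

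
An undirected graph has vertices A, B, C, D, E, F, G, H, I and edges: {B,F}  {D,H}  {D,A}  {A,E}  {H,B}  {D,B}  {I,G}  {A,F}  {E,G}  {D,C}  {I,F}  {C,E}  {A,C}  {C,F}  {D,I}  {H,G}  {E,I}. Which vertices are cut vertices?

none

Removing D, for instance, still leaves 1 component. No single vertex removal increases the component count — the graph has no articulation points.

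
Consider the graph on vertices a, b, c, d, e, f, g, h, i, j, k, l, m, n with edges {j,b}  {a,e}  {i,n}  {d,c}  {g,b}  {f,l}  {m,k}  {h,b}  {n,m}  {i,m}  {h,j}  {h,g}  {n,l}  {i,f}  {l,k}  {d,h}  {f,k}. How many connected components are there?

3

Starting from a we can reach a, e. That is one component of size 2.
Starting from f we can reach f, i, k, l, m, n. That is one component of size 6.
Starting from b we can reach b, c, d, g, h, j. That is one component of size 6.
Total: 3 components.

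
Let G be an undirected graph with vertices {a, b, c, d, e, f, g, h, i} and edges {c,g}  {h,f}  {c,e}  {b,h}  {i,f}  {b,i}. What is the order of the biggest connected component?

4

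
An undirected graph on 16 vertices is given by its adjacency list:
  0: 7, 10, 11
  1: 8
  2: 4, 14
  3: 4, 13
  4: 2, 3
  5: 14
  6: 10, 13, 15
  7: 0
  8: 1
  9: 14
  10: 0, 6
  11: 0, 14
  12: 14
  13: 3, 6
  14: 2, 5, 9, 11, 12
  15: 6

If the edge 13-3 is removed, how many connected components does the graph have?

2

13 and 3 are still connected via 13-6-10-0-11-14-2-4-3, so the component count stays at 2.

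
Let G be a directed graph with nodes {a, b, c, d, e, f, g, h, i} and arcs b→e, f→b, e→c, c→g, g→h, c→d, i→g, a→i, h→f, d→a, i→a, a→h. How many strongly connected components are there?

1

{a, b, c, d, e, f, g, h, i} are all mutually reachable — one SCC of size 9.
That gives 1 strongly connected component.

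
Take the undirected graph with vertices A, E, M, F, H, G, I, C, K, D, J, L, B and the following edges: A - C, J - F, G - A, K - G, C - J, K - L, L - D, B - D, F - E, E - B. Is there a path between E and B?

From E we can reach A, B, C, D, E, F, G, J, K, L, which includes B.

Yes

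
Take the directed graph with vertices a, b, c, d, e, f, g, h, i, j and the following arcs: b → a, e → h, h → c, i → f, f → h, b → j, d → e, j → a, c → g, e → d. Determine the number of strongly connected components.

9

{d, e} are all mutually reachable — one SCC of size 2.
{i} is an SCC by itself.
{f} is an SCC by itself.
{j} is an SCC by itself.
{h} is an SCC by itself.
(and 4 more singleton SCCs)
That gives 9 strongly connected components.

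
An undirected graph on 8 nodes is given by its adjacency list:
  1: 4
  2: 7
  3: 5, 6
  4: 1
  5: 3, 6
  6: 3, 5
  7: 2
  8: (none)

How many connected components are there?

8 is isolated — a component by itself.
Starting from 2 we can reach 2, 7. That is one component of size 2.
Starting from 1 we can reach 1, 4. That is one component of size 2.
Starting from 3 we can reach 3, 5, 6. That is one component of size 3.
Total: 4 components.

4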